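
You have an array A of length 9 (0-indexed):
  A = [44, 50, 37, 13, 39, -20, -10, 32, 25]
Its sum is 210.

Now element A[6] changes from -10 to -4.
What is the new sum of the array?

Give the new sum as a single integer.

Old value at index 6: -10
New value at index 6: -4
Delta = -4 - -10 = 6
New sum = old_sum + delta = 210 + (6) = 216

Answer: 216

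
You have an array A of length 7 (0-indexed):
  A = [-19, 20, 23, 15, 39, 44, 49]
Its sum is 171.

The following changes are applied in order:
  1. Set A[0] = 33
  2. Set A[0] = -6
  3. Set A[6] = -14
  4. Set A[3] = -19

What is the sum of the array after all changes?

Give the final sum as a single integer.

Answer: 87

Derivation:
Initial sum: 171
Change 1: A[0] -19 -> 33, delta = 52, sum = 223
Change 2: A[0] 33 -> -6, delta = -39, sum = 184
Change 3: A[6] 49 -> -14, delta = -63, sum = 121
Change 4: A[3] 15 -> -19, delta = -34, sum = 87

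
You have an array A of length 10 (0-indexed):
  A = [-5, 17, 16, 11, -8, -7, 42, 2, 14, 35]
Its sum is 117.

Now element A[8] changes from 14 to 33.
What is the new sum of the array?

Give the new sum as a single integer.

Answer: 136

Derivation:
Old value at index 8: 14
New value at index 8: 33
Delta = 33 - 14 = 19
New sum = old_sum + delta = 117 + (19) = 136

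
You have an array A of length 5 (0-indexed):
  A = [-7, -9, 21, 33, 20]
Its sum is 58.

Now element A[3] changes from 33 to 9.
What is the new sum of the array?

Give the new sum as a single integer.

Old value at index 3: 33
New value at index 3: 9
Delta = 9 - 33 = -24
New sum = old_sum + delta = 58 + (-24) = 34

Answer: 34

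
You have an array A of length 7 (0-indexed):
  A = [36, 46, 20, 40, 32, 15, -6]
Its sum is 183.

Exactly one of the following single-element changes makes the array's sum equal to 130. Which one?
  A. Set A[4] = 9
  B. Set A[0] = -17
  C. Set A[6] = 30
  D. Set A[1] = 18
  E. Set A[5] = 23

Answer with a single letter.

Option A: A[4] 32->9, delta=-23, new_sum=183+(-23)=160
Option B: A[0] 36->-17, delta=-53, new_sum=183+(-53)=130 <-- matches target
Option C: A[6] -6->30, delta=36, new_sum=183+(36)=219
Option D: A[1] 46->18, delta=-28, new_sum=183+(-28)=155
Option E: A[5] 15->23, delta=8, new_sum=183+(8)=191

Answer: B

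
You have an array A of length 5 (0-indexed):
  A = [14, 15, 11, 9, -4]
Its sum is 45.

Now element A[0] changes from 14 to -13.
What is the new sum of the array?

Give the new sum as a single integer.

Answer: 18

Derivation:
Old value at index 0: 14
New value at index 0: -13
Delta = -13 - 14 = -27
New sum = old_sum + delta = 45 + (-27) = 18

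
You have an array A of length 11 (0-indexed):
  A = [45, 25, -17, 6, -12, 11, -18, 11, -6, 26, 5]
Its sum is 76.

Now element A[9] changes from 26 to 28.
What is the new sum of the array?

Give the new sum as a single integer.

Old value at index 9: 26
New value at index 9: 28
Delta = 28 - 26 = 2
New sum = old_sum + delta = 76 + (2) = 78

Answer: 78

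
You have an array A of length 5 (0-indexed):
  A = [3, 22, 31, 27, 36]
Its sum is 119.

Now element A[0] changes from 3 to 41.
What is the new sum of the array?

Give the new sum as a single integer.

Answer: 157

Derivation:
Old value at index 0: 3
New value at index 0: 41
Delta = 41 - 3 = 38
New sum = old_sum + delta = 119 + (38) = 157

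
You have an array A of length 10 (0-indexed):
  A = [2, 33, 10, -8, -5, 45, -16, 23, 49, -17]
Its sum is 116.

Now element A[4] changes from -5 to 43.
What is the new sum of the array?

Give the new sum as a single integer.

Answer: 164

Derivation:
Old value at index 4: -5
New value at index 4: 43
Delta = 43 - -5 = 48
New sum = old_sum + delta = 116 + (48) = 164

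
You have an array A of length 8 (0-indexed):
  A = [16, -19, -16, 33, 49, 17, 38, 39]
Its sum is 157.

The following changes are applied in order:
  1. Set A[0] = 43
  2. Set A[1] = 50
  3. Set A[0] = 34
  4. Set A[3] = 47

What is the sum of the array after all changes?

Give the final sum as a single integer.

Initial sum: 157
Change 1: A[0] 16 -> 43, delta = 27, sum = 184
Change 2: A[1] -19 -> 50, delta = 69, sum = 253
Change 3: A[0] 43 -> 34, delta = -9, sum = 244
Change 4: A[3] 33 -> 47, delta = 14, sum = 258

Answer: 258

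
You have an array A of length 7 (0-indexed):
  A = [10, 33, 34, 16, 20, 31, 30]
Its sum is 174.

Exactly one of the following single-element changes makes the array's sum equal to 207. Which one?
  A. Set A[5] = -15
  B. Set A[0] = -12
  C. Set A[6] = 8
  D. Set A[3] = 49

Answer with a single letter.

Answer: D

Derivation:
Option A: A[5] 31->-15, delta=-46, new_sum=174+(-46)=128
Option B: A[0] 10->-12, delta=-22, new_sum=174+(-22)=152
Option C: A[6] 30->8, delta=-22, new_sum=174+(-22)=152
Option D: A[3] 16->49, delta=33, new_sum=174+(33)=207 <-- matches target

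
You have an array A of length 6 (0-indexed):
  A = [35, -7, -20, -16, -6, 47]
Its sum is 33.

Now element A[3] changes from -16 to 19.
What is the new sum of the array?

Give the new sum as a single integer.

Answer: 68

Derivation:
Old value at index 3: -16
New value at index 3: 19
Delta = 19 - -16 = 35
New sum = old_sum + delta = 33 + (35) = 68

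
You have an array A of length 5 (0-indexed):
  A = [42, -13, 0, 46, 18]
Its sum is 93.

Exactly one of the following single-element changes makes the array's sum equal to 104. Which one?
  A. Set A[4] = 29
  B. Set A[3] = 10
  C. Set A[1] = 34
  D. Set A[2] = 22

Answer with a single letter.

Answer: A

Derivation:
Option A: A[4] 18->29, delta=11, new_sum=93+(11)=104 <-- matches target
Option B: A[3] 46->10, delta=-36, new_sum=93+(-36)=57
Option C: A[1] -13->34, delta=47, new_sum=93+(47)=140
Option D: A[2] 0->22, delta=22, new_sum=93+(22)=115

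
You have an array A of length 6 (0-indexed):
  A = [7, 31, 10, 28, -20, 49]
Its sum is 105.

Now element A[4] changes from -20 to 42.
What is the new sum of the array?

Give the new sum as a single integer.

Old value at index 4: -20
New value at index 4: 42
Delta = 42 - -20 = 62
New sum = old_sum + delta = 105 + (62) = 167

Answer: 167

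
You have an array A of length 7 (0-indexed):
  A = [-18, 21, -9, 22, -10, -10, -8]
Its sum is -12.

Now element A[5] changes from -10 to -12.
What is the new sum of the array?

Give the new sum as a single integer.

Answer: -14

Derivation:
Old value at index 5: -10
New value at index 5: -12
Delta = -12 - -10 = -2
New sum = old_sum + delta = -12 + (-2) = -14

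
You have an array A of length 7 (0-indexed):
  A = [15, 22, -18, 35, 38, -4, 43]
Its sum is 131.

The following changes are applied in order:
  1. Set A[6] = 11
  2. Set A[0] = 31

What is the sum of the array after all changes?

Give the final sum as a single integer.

Initial sum: 131
Change 1: A[6] 43 -> 11, delta = -32, sum = 99
Change 2: A[0] 15 -> 31, delta = 16, sum = 115

Answer: 115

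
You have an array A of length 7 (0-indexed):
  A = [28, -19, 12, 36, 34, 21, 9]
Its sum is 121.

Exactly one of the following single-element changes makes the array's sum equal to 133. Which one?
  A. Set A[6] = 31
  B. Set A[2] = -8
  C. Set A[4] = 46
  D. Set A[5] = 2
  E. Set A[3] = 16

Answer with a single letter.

Answer: C

Derivation:
Option A: A[6] 9->31, delta=22, new_sum=121+(22)=143
Option B: A[2] 12->-8, delta=-20, new_sum=121+(-20)=101
Option C: A[4] 34->46, delta=12, new_sum=121+(12)=133 <-- matches target
Option D: A[5] 21->2, delta=-19, new_sum=121+(-19)=102
Option E: A[3] 36->16, delta=-20, new_sum=121+(-20)=101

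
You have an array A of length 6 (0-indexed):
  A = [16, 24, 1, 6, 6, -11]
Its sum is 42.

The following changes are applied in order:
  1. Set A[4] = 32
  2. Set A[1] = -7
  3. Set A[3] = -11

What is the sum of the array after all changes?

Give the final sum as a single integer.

Initial sum: 42
Change 1: A[4] 6 -> 32, delta = 26, sum = 68
Change 2: A[1] 24 -> -7, delta = -31, sum = 37
Change 3: A[3] 6 -> -11, delta = -17, sum = 20

Answer: 20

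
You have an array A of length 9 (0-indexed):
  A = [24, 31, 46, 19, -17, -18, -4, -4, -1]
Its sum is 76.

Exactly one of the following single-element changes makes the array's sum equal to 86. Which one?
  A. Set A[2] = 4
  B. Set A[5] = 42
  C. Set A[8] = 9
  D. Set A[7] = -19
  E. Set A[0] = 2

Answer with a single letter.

Answer: C

Derivation:
Option A: A[2] 46->4, delta=-42, new_sum=76+(-42)=34
Option B: A[5] -18->42, delta=60, new_sum=76+(60)=136
Option C: A[8] -1->9, delta=10, new_sum=76+(10)=86 <-- matches target
Option D: A[7] -4->-19, delta=-15, new_sum=76+(-15)=61
Option E: A[0] 24->2, delta=-22, new_sum=76+(-22)=54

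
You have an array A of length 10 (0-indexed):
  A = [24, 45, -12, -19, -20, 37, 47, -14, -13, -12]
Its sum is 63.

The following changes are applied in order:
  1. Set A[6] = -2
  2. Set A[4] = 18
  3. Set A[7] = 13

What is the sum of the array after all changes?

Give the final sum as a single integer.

Answer: 79

Derivation:
Initial sum: 63
Change 1: A[6] 47 -> -2, delta = -49, sum = 14
Change 2: A[4] -20 -> 18, delta = 38, sum = 52
Change 3: A[7] -14 -> 13, delta = 27, sum = 79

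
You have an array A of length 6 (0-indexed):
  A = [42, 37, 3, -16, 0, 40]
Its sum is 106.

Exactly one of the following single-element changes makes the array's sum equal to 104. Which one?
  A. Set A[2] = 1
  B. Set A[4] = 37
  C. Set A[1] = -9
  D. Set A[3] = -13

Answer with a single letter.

Answer: A

Derivation:
Option A: A[2] 3->1, delta=-2, new_sum=106+(-2)=104 <-- matches target
Option B: A[4] 0->37, delta=37, new_sum=106+(37)=143
Option C: A[1] 37->-9, delta=-46, new_sum=106+(-46)=60
Option D: A[3] -16->-13, delta=3, new_sum=106+(3)=109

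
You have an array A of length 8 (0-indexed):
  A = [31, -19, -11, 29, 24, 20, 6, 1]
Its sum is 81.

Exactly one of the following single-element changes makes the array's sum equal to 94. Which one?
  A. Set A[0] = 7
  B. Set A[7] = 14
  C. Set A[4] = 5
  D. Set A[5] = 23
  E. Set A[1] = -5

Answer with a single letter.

Answer: B

Derivation:
Option A: A[0] 31->7, delta=-24, new_sum=81+(-24)=57
Option B: A[7] 1->14, delta=13, new_sum=81+(13)=94 <-- matches target
Option C: A[4] 24->5, delta=-19, new_sum=81+(-19)=62
Option D: A[5] 20->23, delta=3, new_sum=81+(3)=84
Option E: A[1] -19->-5, delta=14, new_sum=81+(14)=95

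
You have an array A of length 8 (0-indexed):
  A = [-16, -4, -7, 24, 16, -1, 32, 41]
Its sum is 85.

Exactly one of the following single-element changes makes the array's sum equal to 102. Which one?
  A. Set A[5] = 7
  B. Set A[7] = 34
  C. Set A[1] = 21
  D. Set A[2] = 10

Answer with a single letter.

Answer: D

Derivation:
Option A: A[5] -1->7, delta=8, new_sum=85+(8)=93
Option B: A[7] 41->34, delta=-7, new_sum=85+(-7)=78
Option C: A[1] -4->21, delta=25, new_sum=85+(25)=110
Option D: A[2] -7->10, delta=17, new_sum=85+(17)=102 <-- matches target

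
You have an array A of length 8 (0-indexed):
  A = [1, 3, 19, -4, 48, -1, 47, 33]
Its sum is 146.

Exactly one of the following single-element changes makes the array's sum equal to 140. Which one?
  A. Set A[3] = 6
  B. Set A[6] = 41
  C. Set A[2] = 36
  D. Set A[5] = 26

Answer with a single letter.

Answer: B

Derivation:
Option A: A[3] -4->6, delta=10, new_sum=146+(10)=156
Option B: A[6] 47->41, delta=-6, new_sum=146+(-6)=140 <-- matches target
Option C: A[2] 19->36, delta=17, new_sum=146+(17)=163
Option D: A[5] -1->26, delta=27, new_sum=146+(27)=173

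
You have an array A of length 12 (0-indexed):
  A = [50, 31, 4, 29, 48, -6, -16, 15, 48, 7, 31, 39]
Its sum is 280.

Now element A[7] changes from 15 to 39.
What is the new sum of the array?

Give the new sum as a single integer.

Answer: 304

Derivation:
Old value at index 7: 15
New value at index 7: 39
Delta = 39 - 15 = 24
New sum = old_sum + delta = 280 + (24) = 304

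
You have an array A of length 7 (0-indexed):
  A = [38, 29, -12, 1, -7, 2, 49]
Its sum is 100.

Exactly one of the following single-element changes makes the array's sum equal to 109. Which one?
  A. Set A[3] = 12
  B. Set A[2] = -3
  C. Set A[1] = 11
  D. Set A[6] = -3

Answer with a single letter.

Option A: A[3] 1->12, delta=11, new_sum=100+(11)=111
Option B: A[2] -12->-3, delta=9, new_sum=100+(9)=109 <-- matches target
Option C: A[1] 29->11, delta=-18, new_sum=100+(-18)=82
Option D: A[6] 49->-3, delta=-52, new_sum=100+(-52)=48

Answer: B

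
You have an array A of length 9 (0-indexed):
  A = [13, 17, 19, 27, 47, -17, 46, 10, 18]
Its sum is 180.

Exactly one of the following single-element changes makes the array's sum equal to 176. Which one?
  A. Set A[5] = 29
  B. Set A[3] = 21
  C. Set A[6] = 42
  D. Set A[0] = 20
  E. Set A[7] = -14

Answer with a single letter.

Answer: C

Derivation:
Option A: A[5] -17->29, delta=46, new_sum=180+(46)=226
Option B: A[3] 27->21, delta=-6, new_sum=180+(-6)=174
Option C: A[6] 46->42, delta=-4, new_sum=180+(-4)=176 <-- matches target
Option D: A[0] 13->20, delta=7, new_sum=180+(7)=187
Option E: A[7] 10->-14, delta=-24, new_sum=180+(-24)=156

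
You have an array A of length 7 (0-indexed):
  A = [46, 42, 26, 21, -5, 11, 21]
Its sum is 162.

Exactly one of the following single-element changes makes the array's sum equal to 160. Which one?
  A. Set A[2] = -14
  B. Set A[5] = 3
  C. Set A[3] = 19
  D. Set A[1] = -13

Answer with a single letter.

Answer: C

Derivation:
Option A: A[2] 26->-14, delta=-40, new_sum=162+(-40)=122
Option B: A[5] 11->3, delta=-8, new_sum=162+(-8)=154
Option C: A[3] 21->19, delta=-2, new_sum=162+(-2)=160 <-- matches target
Option D: A[1] 42->-13, delta=-55, new_sum=162+(-55)=107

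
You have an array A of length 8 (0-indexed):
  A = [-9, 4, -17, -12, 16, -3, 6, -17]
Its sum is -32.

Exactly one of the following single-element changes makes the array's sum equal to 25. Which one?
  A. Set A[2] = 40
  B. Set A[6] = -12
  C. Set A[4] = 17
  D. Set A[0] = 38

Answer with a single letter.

Answer: A

Derivation:
Option A: A[2] -17->40, delta=57, new_sum=-32+(57)=25 <-- matches target
Option B: A[6] 6->-12, delta=-18, new_sum=-32+(-18)=-50
Option C: A[4] 16->17, delta=1, new_sum=-32+(1)=-31
Option D: A[0] -9->38, delta=47, new_sum=-32+(47)=15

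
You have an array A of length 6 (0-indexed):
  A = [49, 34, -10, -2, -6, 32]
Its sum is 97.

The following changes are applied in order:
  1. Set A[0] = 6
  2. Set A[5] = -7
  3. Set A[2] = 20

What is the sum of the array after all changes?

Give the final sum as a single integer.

Initial sum: 97
Change 1: A[0] 49 -> 6, delta = -43, sum = 54
Change 2: A[5] 32 -> -7, delta = -39, sum = 15
Change 3: A[2] -10 -> 20, delta = 30, sum = 45

Answer: 45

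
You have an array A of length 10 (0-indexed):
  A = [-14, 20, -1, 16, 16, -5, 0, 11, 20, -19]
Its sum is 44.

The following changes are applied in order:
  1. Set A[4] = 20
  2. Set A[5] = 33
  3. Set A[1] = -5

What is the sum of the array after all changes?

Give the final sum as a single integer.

Initial sum: 44
Change 1: A[4] 16 -> 20, delta = 4, sum = 48
Change 2: A[5] -5 -> 33, delta = 38, sum = 86
Change 3: A[1] 20 -> -5, delta = -25, sum = 61

Answer: 61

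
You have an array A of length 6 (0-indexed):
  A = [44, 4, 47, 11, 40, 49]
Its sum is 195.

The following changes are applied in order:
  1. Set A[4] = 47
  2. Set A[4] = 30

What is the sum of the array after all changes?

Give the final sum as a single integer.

Initial sum: 195
Change 1: A[4] 40 -> 47, delta = 7, sum = 202
Change 2: A[4] 47 -> 30, delta = -17, sum = 185

Answer: 185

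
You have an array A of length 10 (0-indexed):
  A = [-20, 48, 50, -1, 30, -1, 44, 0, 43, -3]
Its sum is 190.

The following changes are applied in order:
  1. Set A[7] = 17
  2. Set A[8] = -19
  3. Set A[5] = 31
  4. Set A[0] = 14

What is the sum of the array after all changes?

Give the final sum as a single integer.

Initial sum: 190
Change 1: A[7] 0 -> 17, delta = 17, sum = 207
Change 2: A[8] 43 -> -19, delta = -62, sum = 145
Change 3: A[5] -1 -> 31, delta = 32, sum = 177
Change 4: A[0] -20 -> 14, delta = 34, sum = 211

Answer: 211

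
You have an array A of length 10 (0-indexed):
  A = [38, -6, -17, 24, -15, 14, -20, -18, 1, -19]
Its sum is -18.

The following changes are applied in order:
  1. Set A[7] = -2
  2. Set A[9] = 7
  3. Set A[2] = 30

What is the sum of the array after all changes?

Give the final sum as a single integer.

Initial sum: -18
Change 1: A[7] -18 -> -2, delta = 16, sum = -2
Change 2: A[9] -19 -> 7, delta = 26, sum = 24
Change 3: A[2] -17 -> 30, delta = 47, sum = 71

Answer: 71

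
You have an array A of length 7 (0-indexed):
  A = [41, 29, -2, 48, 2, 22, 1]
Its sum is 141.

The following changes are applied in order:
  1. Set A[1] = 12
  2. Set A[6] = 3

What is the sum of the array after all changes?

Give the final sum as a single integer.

Initial sum: 141
Change 1: A[1] 29 -> 12, delta = -17, sum = 124
Change 2: A[6] 1 -> 3, delta = 2, sum = 126

Answer: 126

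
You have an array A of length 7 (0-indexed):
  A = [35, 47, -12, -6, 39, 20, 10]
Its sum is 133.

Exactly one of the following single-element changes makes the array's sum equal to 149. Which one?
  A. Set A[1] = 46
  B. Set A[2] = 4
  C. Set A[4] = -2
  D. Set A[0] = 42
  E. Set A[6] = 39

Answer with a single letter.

Answer: B

Derivation:
Option A: A[1] 47->46, delta=-1, new_sum=133+(-1)=132
Option B: A[2] -12->4, delta=16, new_sum=133+(16)=149 <-- matches target
Option C: A[4] 39->-2, delta=-41, new_sum=133+(-41)=92
Option D: A[0] 35->42, delta=7, new_sum=133+(7)=140
Option E: A[6] 10->39, delta=29, new_sum=133+(29)=162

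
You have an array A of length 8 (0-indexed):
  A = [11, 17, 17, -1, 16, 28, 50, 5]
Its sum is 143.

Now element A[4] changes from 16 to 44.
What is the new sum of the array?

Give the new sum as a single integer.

Old value at index 4: 16
New value at index 4: 44
Delta = 44 - 16 = 28
New sum = old_sum + delta = 143 + (28) = 171

Answer: 171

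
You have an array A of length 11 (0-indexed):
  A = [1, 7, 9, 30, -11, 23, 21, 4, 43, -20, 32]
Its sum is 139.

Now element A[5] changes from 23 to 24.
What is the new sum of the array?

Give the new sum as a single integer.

Answer: 140

Derivation:
Old value at index 5: 23
New value at index 5: 24
Delta = 24 - 23 = 1
New sum = old_sum + delta = 139 + (1) = 140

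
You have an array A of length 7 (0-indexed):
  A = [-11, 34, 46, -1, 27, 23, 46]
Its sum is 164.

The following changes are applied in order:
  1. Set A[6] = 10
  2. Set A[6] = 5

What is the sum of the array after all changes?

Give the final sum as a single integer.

Initial sum: 164
Change 1: A[6] 46 -> 10, delta = -36, sum = 128
Change 2: A[6] 10 -> 5, delta = -5, sum = 123

Answer: 123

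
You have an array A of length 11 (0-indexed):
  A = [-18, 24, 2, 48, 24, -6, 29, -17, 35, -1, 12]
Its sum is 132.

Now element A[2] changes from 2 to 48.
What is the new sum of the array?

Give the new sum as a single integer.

Answer: 178

Derivation:
Old value at index 2: 2
New value at index 2: 48
Delta = 48 - 2 = 46
New sum = old_sum + delta = 132 + (46) = 178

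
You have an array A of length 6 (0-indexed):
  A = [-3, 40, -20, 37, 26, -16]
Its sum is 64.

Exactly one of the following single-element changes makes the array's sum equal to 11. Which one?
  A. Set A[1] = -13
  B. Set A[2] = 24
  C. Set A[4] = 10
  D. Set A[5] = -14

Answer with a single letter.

Option A: A[1] 40->-13, delta=-53, new_sum=64+(-53)=11 <-- matches target
Option B: A[2] -20->24, delta=44, new_sum=64+(44)=108
Option C: A[4] 26->10, delta=-16, new_sum=64+(-16)=48
Option D: A[5] -16->-14, delta=2, new_sum=64+(2)=66

Answer: A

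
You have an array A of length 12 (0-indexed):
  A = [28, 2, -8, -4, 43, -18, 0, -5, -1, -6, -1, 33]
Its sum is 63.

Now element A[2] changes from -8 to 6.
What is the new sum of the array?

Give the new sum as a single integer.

Answer: 77

Derivation:
Old value at index 2: -8
New value at index 2: 6
Delta = 6 - -8 = 14
New sum = old_sum + delta = 63 + (14) = 77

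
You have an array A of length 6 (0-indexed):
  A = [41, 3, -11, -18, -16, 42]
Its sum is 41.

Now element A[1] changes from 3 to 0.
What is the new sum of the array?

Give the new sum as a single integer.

Old value at index 1: 3
New value at index 1: 0
Delta = 0 - 3 = -3
New sum = old_sum + delta = 41 + (-3) = 38

Answer: 38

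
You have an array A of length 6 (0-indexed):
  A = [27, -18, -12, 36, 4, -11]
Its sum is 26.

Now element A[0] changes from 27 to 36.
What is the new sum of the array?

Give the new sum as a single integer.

Answer: 35

Derivation:
Old value at index 0: 27
New value at index 0: 36
Delta = 36 - 27 = 9
New sum = old_sum + delta = 26 + (9) = 35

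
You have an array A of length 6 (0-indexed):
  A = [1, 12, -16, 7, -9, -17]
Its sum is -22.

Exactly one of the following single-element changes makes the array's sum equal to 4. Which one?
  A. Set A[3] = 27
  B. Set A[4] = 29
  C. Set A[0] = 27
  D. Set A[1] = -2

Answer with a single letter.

Option A: A[3] 7->27, delta=20, new_sum=-22+(20)=-2
Option B: A[4] -9->29, delta=38, new_sum=-22+(38)=16
Option C: A[0] 1->27, delta=26, new_sum=-22+(26)=4 <-- matches target
Option D: A[1] 12->-2, delta=-14, new_sum=-22+(-14)=-36

Answer: C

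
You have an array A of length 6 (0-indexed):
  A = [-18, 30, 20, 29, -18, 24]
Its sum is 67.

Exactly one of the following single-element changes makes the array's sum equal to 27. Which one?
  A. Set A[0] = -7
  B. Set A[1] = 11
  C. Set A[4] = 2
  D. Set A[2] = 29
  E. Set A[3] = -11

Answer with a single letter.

Option A: A[0] -18->-7, delta=11, new_sum=67+(11)=78
Option B: A[1] 30->11, delta=-19, new_sum=67+(-19)=48
Option C: A[4] -18->2, delta=20, new_sum=67+(20)=87
Option D: A[2] 20->29, delta=9, new_sum=67+(9)=76
Option E: A[3] 29->-11, delta=-40, new_sum=67+(-40)=27 <-- matches target

Answer: E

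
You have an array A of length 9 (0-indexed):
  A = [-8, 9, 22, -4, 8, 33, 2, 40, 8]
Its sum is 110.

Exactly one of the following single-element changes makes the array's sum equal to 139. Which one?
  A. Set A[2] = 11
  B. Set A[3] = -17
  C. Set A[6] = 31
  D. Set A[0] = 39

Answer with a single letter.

Answer: C

Derivation:
Option A: A[2] 22->11, delta=-11, new_sum=110+(-11)=99
Option B: A[3] -4->-17, delta=-13, new_sum=110+(-13)=97
Option C: A[6] 2->31, delta=29, new_sum=110+(29)=139 <-- matches target
Option D: A[0] -8->39, delta=47, new_sum=110+(47)=157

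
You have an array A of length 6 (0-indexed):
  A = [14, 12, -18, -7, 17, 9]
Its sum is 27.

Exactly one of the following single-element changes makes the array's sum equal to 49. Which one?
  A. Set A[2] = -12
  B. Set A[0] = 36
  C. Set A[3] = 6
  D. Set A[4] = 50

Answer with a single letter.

Answer: B

Derivation:
Option A: A[2] -18->-12, delta=6, new_sum=27+(6)=33
Option B: A[0] 14->36, delta=22, new_sum=27+(22)=49 <-- matches target
Option C: A[3] -7->6, delta=13, new_sum=27+(13)=40
Option D: A[4] 17->50, delta=33, new_sum=27+(33)=60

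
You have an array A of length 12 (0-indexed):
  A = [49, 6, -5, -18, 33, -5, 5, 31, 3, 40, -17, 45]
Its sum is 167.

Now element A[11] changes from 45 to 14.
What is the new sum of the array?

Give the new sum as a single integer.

Old value at index 11: 45
New value at index 11: 14
Delta = 14 - 45 = -31
New sum = old_sum + delta = 167 + (-31) = 136

Answer: 136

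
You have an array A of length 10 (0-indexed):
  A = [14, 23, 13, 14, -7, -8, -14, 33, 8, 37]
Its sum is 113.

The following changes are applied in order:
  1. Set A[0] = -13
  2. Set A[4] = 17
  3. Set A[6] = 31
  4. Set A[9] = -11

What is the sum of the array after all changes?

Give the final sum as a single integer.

Answer: 107

Derivation:
Initial sum: 113
Change 1: A[0] 14 -> -13, delta = -27, sum = 86
Change 2: A[4] -7 -> 17, delta = 24, sum = 110
Change 3: A[6] -14 -> 31, delta = 45, sum = 155
Change 4: A[9] 37 -> -11, delta = -48, sum = 107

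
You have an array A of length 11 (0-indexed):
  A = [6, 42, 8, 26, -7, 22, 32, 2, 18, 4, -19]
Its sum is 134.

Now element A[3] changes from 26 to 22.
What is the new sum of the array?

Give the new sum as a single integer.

Old value at index 3: 26
New value at index 3: 22
Delta = 22 - 26 = -4
New sum = old_sum + delta = 134 + (-4) = 130

Answer: 130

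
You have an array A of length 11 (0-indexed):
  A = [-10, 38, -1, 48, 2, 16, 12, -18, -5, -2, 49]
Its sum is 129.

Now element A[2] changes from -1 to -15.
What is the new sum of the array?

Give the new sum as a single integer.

Answer: 115

Derivation:
Old value at index 2: -1
New value at index 2: -15
Delta = -15 - -1 = -14
New sum = old_sum + delta = 129 + (-14) = 115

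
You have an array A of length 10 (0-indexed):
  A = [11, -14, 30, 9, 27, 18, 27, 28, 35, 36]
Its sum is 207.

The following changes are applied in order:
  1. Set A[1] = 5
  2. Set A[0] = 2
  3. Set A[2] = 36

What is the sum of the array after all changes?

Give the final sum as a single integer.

Answer: 223

Derivation:
Initial sum: 207
Change 1: A[1] -14 -> 5, delta = 19, sum = 226
Change 2: A[0] 11 -> 2, delta = -9, sum = 217
Change 3: A[2] 30 -> 36, delta = 6, sum = 223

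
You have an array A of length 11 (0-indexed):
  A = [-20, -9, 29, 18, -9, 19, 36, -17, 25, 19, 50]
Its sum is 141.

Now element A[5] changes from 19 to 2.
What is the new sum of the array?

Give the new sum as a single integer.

Old value at index 5: 19
New value at index 5: 2
Delta = 2 - 19 = -17
New sum = old_sum + delta = 141 + (-17) = 124

Answer: 124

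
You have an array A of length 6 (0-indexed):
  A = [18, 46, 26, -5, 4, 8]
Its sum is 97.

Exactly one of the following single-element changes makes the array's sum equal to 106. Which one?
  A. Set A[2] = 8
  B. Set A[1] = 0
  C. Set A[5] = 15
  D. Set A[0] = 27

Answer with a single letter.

Answer: D

Derivation:
Option A: A[2] 26->8, delta=-18, new_sum=97+(-18)=79
Option B: A[1] 46->0, delta=-46, new_sum=97+(-46)=51
Option C: A[5] 8->15, delta=7, new_sum=97+(7)=104
Option D: A[0] 18->27, delta=9, new_sum=97+(9)=106 <-- matches target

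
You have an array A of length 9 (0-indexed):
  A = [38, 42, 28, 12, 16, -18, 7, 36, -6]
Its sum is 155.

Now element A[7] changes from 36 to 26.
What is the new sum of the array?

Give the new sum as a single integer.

Answer: 145

Derivation:
Old value at index 7: 36
New value at index 7: 26
Delta = 26 - 36 = -10
New sum = old_sum + delta = 155 + (-10) = 145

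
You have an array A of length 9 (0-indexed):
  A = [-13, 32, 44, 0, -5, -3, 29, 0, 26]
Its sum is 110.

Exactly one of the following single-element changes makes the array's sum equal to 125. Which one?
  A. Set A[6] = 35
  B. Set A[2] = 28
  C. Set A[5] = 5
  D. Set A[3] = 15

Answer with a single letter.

Answer: D

Derivation:
Option A: A[6] 29->35, delta=6, new_sum=110+(6)=116
Option B: A[2] 44->28, delta=-16, new_sum=110+(-16)=94
Option C: A[5] -3->5, delta=8, new_sum=110+(8)=118
Option D: A[3] 0->15, delta=15, new_sum=110+(15)=125 <-- matches target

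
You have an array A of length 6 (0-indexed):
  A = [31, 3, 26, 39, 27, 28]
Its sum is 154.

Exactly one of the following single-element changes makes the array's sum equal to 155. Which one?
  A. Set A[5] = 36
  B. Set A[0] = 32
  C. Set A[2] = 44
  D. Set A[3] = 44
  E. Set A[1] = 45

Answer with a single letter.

Answer: B

Derivation:
Option A: A[5] 28->36, delta=8, new_sum=154+(8)=162
Option B: A[0] 31->32, delta=1, new_sum=154+(1)=155 <-- matches target
Option C: A[2] 26->44, delta=18, new_sum=154+(18)=172
Option D: A[3] 39->44, delta=5, new_sum=154+(5)=159
Option E: A[1] 3->45, delta=42, new_sum=154+(42)=196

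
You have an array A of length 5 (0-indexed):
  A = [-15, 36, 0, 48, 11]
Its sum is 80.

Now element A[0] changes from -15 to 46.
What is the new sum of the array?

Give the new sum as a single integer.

Old value at index 0: -15
New value at index 0: 46
Delta = 46 - -15 = 61
New sum = old_sum + delta = 80 + (61) = 141

Answer: 141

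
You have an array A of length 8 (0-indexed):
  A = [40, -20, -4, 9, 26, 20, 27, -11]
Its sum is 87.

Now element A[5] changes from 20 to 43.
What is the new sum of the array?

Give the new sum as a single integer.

Answer: 110

Derivation:
Old value at index 5: 20
New value at index 5: 43
Delta = 43 - 20 = 23
New sum = old_sum + delta = 87 + (23) = 110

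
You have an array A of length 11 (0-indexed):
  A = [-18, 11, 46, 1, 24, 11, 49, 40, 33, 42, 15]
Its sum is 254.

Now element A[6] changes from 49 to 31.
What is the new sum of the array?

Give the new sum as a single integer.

Old value at index 6: 49
New value at index 6: 31
Delta = 31 - 49 = -18
New sum = old_sum + delta = 254 + (-18) = 236

Answer: 236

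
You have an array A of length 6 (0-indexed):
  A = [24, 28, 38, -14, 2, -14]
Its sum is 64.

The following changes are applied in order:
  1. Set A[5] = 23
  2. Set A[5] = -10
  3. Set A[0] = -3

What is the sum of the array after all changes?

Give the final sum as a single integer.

Answer: 41

Derivation:
Initial sum: 64
Change 1: A[5] -14 -> 23, delta = 37, sum = 101
Change 2: A[5] 23 -> -10, delta = -33, sum = 68
Change 3: A[0] 24 -> -3, delta = -27, sum = 41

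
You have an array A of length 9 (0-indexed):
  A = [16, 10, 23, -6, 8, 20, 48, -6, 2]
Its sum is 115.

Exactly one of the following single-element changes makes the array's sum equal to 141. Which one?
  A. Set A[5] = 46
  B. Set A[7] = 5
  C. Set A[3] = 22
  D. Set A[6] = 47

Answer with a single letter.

Answer: A

Derivation:
Option A: A[5] 20->46, delta=26, new_sum=115+(26)=141 <-- matches target
Option B: A[7] -6->5, delta=11, new_sum=115+(11)=126
Option C: A[3] -6->22, delta=28, new_sum=115+(28)=143
Option D: A[6] 48->47, delta=-1, new_sum=115+(-1)=114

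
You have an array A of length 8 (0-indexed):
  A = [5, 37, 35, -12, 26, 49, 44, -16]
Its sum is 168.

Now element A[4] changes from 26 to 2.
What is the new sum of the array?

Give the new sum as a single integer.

Old value at index 4: 26
New value at index 4: 2
Delta = 2 - 26 = -24
New sum = old_sum + delta = 168 + (-24) = 144

Answer: 144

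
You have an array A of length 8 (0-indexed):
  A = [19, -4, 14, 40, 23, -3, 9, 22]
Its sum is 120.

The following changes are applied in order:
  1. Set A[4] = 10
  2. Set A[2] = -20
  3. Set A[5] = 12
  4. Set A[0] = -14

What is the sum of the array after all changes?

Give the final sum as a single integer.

Answer: 55

Derivation:
Initial sum: 120
Change 1: A[4] 23 -> 10, delta = -13, sum = 107
Change 2: A[2] 14 -> -20, delta = -34, sum = 73
Change 3: A[5] -3 -> 12, delta = 15, sum = 88
Change 4: A[0] 19 -> -14, delta = -33, sum = 55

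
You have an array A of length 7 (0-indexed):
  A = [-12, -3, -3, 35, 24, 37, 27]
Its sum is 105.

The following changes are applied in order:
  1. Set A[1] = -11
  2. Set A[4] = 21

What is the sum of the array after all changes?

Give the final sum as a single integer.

Initial sum: 105
Change 1: A[1] -3 -> -11, delta = -8, sum = 97
Change 2: A[4] 24 -> 21, delta = -3, sum = 94

Answer: 94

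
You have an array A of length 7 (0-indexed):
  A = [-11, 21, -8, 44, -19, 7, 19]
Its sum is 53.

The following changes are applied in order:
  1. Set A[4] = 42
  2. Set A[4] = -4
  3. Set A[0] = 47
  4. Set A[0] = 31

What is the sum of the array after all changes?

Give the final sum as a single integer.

Initial sum: 53
Change 1: A[4] -19 -> 42, delta = 61, sum = 114
Change 2: A[4] 42 -> -4, delta = -46, sum = 68
Change 3: A[0] -11 -> 47, delta = 58, sum = 126
Change 4: A[0] 47 -> 31, delta = -16, sum = 110

Answer: 110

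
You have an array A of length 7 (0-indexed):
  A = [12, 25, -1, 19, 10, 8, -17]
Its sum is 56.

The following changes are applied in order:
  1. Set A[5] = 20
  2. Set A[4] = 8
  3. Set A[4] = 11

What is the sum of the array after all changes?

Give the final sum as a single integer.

Initial sum: 56
Change 1: A[5] 8 -> 20, delta = 12, sum = 68
Change 2: A[4] 10 -> 8, delta = -2, sum = 66
Change 3: A[4] 8 -> 11, delta = 3, sum = 69

Answer: 69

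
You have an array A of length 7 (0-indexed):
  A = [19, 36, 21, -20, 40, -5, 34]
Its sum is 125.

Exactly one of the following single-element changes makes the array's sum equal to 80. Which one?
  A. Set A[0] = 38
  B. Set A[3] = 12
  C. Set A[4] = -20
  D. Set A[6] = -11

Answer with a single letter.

Option A: A[0] 19->38, delta=19, new_sum=125+(19)=144
Option B: A[3] -20->12, delta=32, new_sum=125+(32)=157
Option C: A[4] 40->-20, delta=-60, new_sum=125+(-60)=65
Option D: A[6] 34->-11, delta=-45, new_sum=125+(-45)=80 <-- matches target

Answer: D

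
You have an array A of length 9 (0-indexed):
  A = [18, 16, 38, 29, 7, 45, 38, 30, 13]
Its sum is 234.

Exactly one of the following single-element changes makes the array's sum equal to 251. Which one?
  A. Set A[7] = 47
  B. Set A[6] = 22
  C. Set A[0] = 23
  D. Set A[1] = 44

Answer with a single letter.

Option A: A[7] 30->47, delta=17, new_sum=234+(17)=251 <-- matches target
Option B: A[6] 38->22, delta=-16, new_sum=234+(-16)=218
Option C: A[0] 18->23, delta=5, new_sum=234+(5)=239
Option D: A[1] 16->44, delta=28, new_sum=234+(28)=262

Answer: A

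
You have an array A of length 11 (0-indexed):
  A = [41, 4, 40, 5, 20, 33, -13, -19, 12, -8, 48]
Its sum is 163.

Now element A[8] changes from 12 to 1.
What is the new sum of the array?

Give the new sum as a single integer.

Answer: 152

Derivation:
Old value at index 8: 12
New value at index 8: 1
Delta = 1 - 12 = -11
New sum = old_sum + delta = 163 + (-11) = 152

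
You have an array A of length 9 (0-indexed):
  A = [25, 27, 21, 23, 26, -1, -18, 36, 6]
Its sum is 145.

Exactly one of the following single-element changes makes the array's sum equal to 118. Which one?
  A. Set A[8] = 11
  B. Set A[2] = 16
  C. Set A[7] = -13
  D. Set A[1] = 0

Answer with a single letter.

Answer: D

Derivation:
Option A: A[8] 6->11, delta=5, new_sum=145+(5)=150
Option B: A[2] 21->16, delta=-5, new_sum=145+(-5)=140
Option C: A[7] 36->-13, delta=-49, new_sum=145+(-49)=96
Option D: A[1] 27->0, delta=-27, new_sum=145+(-27)=118 <-- matches target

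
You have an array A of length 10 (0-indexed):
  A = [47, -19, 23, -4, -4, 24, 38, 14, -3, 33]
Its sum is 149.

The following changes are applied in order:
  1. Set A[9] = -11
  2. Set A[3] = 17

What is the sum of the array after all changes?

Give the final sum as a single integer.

Answer: 126

Derivation:
Initial sum: 149
Change 1: A[9] 33 -> -11, delta = -44, sum = 105
Change 2: A[3] -4 -> 17, delta = 21, sum = 126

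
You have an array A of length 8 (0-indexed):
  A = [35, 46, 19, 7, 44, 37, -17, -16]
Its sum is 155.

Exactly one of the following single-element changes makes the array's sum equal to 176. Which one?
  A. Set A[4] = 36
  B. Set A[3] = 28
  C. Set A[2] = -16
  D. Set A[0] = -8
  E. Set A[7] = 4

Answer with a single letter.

Option A: A[4] 44->36, delta=-8, new_sum=155+(-8)=147
Option B: A[3] 7->28, delta=21, new_sum=155+(21)=176 <-- matches target
Option C: A[2] 19->-16, delta=-35, new_sum=155+(-35)=120
Option D: A[0] 35->-8, delta=-43, new_sum=155+(-43)=112
Option E: A[7] -16->4, delta=20, new_sum=155+(20)=175

Answer: B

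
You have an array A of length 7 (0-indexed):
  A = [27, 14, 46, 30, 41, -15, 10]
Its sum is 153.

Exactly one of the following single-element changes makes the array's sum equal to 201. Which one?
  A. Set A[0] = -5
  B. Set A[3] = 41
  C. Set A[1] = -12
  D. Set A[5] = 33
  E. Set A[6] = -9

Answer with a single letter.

Answer: D

Derivation:
Option A: A[0] 27->-5, delta=-32, new_sum=153+(-32)=121
Option B: A[3] 30->41, delta=11, new_sum=153+(11)=164
Option C: A[1] 14->-12, delta=-26, new_sum=153+(-26)=127
Option D: A[5] -15->33, delta=48, new_sum=153+(48)=201 <-- matches target
Option E: A[6] 10->-9, delta=-19, new_sum=153+(-19)=134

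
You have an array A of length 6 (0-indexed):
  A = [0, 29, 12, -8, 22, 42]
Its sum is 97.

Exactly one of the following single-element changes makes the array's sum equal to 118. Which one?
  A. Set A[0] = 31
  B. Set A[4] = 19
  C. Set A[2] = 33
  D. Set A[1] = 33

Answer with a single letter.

Option A: A[0] 0->31, delta=31, new_sum=97+(31)=128
Option B: A[4] 22->19, delta=-3, new_sum=97+(-3)=94
Option C: A[2] 12->33, delta=21, new_sum=97+(21)=118 <-- matches target
Option D: A[1] 29->33, delta=4, new_sum=97+(4)=101

Answer: C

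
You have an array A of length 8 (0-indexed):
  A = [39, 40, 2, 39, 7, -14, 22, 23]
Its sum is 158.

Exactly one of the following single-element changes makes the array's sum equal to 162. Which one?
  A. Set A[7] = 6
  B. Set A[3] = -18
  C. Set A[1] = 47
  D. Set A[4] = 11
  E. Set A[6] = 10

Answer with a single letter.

Option A: A[7] 23->6, delta=-17, new_sum=158+(-17)=141
Option B: A[3] 39->-18, delta=-57, new_sum=158+(-57)=101
Option C: A[1] 40->47, delta=7, new_sum=158+(7)=165
Option D: A[4] 7->11, delta=4, new_sum=158+(4)=162 <-- matches target
Option E: A[6] 22->10, delta=-12, new_sum=158+(-12)=146

Answer: D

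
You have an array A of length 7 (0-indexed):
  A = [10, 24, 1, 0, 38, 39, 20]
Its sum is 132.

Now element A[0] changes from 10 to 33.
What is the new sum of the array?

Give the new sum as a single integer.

Old value at index 0: 10
New value at index 0: 33
Delta = 33 - 10 = 23
New sum = old_sum + delta = 132 + (23) = 155

Answer: 155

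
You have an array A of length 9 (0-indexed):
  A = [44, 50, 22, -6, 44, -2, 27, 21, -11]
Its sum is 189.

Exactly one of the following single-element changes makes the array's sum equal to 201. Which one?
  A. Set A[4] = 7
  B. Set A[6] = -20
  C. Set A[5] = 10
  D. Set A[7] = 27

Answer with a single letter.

Option A: A[4] 44->7, delta=-37, new_sum=189+(-37)=152
Option B: A[6] 27->-20, delta=-47, new_sum=189+(-47)=142
Option C: A[5] -2->10, delta=12, new_sum=189+(12)=201 <-- matches target
Option D: A[7] 21->27, delta=6, new_sum=189+(6)=195

Answer: C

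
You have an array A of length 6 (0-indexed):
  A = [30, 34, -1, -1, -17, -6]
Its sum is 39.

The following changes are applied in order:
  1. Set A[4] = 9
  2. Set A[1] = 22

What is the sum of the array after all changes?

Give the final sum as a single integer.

Answer: 53

Derivation:
Initial sum: 39
Change 1: A[4] -17 -> 9, delta = 26, sum = 65
Change 2: A[1] 34 -> 22, delta = -12, sum = 53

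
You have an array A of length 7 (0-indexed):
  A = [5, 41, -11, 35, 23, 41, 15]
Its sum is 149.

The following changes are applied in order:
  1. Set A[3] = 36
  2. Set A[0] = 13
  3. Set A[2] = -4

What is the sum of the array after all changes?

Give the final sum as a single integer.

Answer: 165

Derivation:
Initial sum: 149
Change 1: A[3] 35 -> 36, delta = 1, sum = 150
Change 2: A[0] 5 -> 13, delta = 8, sum = 158
Change 3: A[2] -11 -> -4, delta = 7, sum = 165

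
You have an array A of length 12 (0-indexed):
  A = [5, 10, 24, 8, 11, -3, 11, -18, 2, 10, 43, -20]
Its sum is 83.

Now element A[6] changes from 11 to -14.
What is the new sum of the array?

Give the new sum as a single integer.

Answer: 58

Derivation:
Old value at index 6: 11
New value at index 6: -14
Delta = -14 - 11 = -25
New sum = old_sum + delta = 83 + (-25) = 58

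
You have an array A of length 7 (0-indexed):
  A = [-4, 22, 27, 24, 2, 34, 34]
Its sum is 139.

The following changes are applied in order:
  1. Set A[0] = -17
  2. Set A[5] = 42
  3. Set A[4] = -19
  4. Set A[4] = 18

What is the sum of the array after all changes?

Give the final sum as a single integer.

Answer: 150

Derivation:
Initial sum: 139
Change 1: A[0] -4 -> -17, delta = -13, sum = 126
Change 2: A[5] 34 -> 42, delta = 8, sum = 134
Change 3: A[4] 2 -> -19, delta = -21, sum = 113
Change 4: A[4] -19 -> 18, delta = 37, sum = 150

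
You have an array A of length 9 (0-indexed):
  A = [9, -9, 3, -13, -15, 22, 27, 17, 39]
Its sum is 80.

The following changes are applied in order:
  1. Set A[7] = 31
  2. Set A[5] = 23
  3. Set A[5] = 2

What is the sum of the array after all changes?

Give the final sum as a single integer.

Initial sum: 80
Change 1: A[7] 17 -> 31, delta = 14, sum = 94
Change 2: A[5] 22 -> 23, delta = 1, sum = 95
Change 3: A[5] 23 -> 2, delta = -21, sum = 74

Answer: 74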